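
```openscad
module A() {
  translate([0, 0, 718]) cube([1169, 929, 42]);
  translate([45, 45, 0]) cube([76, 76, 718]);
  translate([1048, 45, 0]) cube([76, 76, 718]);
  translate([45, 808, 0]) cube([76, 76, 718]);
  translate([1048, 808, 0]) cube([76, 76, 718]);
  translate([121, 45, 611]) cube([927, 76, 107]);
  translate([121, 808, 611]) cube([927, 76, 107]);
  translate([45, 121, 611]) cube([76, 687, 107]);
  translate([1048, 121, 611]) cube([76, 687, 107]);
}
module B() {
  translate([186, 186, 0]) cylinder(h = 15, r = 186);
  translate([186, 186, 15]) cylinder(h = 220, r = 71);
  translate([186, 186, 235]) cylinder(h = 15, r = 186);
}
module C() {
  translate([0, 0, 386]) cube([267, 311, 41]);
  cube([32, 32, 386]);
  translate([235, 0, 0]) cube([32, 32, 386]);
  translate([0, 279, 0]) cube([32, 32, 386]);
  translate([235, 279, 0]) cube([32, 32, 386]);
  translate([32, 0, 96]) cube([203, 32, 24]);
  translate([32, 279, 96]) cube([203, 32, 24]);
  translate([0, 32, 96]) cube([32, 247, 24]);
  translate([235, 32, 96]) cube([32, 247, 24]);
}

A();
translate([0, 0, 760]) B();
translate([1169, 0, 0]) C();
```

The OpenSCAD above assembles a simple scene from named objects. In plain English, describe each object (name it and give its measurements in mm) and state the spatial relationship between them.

A is a rectangular dining table. The top is 1169×929×42 mm with its upper surface at z = 760 mm. It stands on four 76×76 mm square legs, each inset 45 mm from the nearest pair of top edges, running from the floor to the underside of the top. Four apron rails, 76 mm thick and 107 mm tall, run between adjacent legs with their top edges flush with the underside of the top and their outer faces flush with the legs' outer faces.

B is a spool: two coaxial disc flanges of radius 186 mm and thickness 15 mm, joined by a core cylinder of radius 71 mm and height 220 mm. The lower flange rests on z = 0 and the three cylinders share a vertical axis.

C is a four-legged stool. The seat is a 267×311×41 mm slab whose top surface is at z = 427 mm; four square legs, each 32×32 mm in cross-section, run from the floor (z = 0) to the underside of the seat, each flush with a corner of the seat. Four stretchers, 32 mm wide and 24 mm tall, connect adjacent legs with their undersides at z = 96 mm, each running between the inner faces of the legs it joins and aligned with the legs' outer faces on the other axis.

The spool is on top of the table. The stool is against the table's +x side, with their −y faces flush.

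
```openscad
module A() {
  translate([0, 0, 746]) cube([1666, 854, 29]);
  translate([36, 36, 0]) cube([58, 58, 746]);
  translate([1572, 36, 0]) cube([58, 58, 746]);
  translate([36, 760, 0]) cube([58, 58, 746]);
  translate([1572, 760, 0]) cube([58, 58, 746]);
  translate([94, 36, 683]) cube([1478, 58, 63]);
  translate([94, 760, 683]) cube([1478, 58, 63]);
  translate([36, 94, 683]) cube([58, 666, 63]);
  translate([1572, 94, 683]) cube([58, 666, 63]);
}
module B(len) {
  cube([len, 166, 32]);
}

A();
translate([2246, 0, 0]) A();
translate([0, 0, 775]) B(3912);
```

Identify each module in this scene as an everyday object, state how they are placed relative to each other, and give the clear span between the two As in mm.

A is a table. B is a beam. A beam spans the tops of two tables. The clear span between the two tables is 580 mm.

Second table starts at x = 2246; first ends at x = 1666; clear span = 2246 − 1666 = 580 mm.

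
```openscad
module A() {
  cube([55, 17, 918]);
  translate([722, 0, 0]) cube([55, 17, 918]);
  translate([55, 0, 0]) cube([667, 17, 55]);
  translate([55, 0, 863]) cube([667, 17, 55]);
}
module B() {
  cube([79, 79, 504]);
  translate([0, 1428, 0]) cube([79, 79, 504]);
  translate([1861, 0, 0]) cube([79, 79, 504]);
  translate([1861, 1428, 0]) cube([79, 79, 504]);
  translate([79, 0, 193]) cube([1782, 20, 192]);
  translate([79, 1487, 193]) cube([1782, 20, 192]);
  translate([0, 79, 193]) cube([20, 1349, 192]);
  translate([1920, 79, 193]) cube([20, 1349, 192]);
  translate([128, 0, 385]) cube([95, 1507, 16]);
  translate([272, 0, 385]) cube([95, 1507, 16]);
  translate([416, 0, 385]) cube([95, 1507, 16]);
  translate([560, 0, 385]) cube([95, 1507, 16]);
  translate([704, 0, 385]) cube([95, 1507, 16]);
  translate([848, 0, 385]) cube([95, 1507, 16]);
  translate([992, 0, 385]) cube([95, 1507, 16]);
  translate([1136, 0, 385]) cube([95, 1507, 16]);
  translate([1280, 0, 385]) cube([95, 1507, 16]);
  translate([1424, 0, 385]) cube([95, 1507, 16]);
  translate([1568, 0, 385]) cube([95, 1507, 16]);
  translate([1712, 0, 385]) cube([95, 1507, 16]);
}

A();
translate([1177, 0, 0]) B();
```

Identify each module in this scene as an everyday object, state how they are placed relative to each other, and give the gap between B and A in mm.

The bed frame's nearest face is 400 mm from the picture frame's +x face.

A is a picture frame. B is a bed frame. The bed frame is on the floor beside the picture frame on its +x side. The gap between the bed frame and the picture frame is 400 mm.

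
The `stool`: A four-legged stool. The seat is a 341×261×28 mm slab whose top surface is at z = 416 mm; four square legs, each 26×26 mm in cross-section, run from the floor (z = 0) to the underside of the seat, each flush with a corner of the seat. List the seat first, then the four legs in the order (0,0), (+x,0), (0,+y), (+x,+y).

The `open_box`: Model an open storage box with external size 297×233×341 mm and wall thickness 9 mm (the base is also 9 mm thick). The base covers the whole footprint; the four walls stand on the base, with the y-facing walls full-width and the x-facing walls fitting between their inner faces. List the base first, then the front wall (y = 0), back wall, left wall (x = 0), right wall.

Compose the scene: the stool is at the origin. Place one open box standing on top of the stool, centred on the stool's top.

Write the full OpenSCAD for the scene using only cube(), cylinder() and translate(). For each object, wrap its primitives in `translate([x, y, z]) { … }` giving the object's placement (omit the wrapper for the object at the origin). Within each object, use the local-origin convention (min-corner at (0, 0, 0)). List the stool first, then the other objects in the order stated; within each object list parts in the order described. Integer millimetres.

translate([0, 0, 388]) cube([341, 261, 28]);
cube([26, 26, 388]);
translate([315, 0, 0]) cube([26, 26, 388]);
translate([0, 235, 0]) cube([26, 26, 388]);
translate([315, 235, 0]) cube([26, 26, 388]);
translate([22, 14, 416]) {
  cube([297, 233, 9]);
  translate([0, 0, 9]) cube([297, 9, 332]);
  translate([0, 224, 9]) cube([297, 9, 332]);
  translate([0, 9, 9]) cube([9, 215, 332]);
  translate([288, 9, 9]) cube([9, 215, 332]);
}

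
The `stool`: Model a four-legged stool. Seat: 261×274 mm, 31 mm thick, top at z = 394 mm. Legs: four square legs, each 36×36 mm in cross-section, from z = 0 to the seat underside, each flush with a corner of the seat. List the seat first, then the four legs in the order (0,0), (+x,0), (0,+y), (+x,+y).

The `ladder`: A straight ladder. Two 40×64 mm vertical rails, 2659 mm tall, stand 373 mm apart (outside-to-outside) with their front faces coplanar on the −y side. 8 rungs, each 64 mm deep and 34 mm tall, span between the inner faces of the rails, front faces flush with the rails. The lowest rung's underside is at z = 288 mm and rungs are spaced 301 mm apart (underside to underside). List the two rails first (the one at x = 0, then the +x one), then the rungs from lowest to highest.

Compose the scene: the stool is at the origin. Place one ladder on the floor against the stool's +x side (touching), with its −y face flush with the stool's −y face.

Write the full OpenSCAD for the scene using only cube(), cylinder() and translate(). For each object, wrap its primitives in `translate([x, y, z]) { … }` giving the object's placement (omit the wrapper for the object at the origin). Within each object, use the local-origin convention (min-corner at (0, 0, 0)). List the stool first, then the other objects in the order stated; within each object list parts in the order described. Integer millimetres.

translate([0, 0, 363]) cube([261, 274, 31]);
cube([36, 36, 363]);
translate([225, 0, 0]) cube([36, 36, 363]);
translate([0, 238, 0]) cube([36, 36, 363]);
translate([225, 238, 0]) cube([36, 36, 363]);
translate([261, 0, 0]) {
  cube([40, 64, 2659]);
  translate([333, 0, 0]) cube([40, 64, 2659]);
  translate([40, 0, 288]) cube([293, 64, 34]);
  translate([40, 0, 589]) cube([293, 64, 34]);
  translate([40, 0, 890]) cube([293, 64, 34]);
  translate([40, 0, 1191]) cube([293, 64, 34]);
  translate([40, 0, 1492]) cube([293, 64, 34]);
  translate([40, 0, 1793]) cube([293, 64, 34]);
  translate([40, 0, 2094]) cube([293, 64, 34]);
  translate([40, 0, 2395]) cube([293, 64, 34]);
}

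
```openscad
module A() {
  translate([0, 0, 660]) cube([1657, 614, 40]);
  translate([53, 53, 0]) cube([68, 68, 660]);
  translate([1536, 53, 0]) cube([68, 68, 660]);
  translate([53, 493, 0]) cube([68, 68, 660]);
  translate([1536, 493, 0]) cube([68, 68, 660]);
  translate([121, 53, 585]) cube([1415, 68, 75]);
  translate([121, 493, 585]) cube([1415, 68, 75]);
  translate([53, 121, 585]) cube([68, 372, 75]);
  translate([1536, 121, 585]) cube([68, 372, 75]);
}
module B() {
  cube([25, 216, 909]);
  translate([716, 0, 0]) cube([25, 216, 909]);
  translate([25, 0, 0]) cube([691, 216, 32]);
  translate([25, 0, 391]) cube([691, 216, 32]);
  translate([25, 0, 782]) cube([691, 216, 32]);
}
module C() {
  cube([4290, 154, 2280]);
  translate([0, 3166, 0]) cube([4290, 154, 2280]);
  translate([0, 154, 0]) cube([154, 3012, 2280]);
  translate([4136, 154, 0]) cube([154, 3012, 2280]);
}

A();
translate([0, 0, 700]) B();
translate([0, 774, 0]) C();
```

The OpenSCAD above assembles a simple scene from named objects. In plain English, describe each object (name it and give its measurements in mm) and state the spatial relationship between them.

A is a table: top 1657 mm (x) × 614 mm (y), 40 mm thick, upper face at z = 700 mm, on four 68×68 mm square legs, each inset 53 mm from the nearest pair of top edges, running from z = 0 to the bottom of the top. Four apron rails, 68 mm thick and 75 mm tall, run between adjacent legs with their top edges flush with the underside of the top and their outer faces flush with the legs' outer faces.

B is a bookshelf 741 mm wide overall, 216 mm deep and 909 mm tall. The two sides are 25 mm thick vertical panels. 3 horizontal shelves of 32 mm thickness span between the inner faces of the sides; the lowest shelf sits on the floor and shelves are stacked with a clear vertical gap of 359 mm between each pair.

C is a box-shaped house frame (walls only): outside footprint 4290×3320 mm, wall height 2280 mm, wall thickness 154 mm. The two y-facing walls run the full x-width; the two x-facing walls fit between the inner faces of the y-facing walls.

The bookshelf is on top of the table. The house frame is on the floor beside the table on its +y side.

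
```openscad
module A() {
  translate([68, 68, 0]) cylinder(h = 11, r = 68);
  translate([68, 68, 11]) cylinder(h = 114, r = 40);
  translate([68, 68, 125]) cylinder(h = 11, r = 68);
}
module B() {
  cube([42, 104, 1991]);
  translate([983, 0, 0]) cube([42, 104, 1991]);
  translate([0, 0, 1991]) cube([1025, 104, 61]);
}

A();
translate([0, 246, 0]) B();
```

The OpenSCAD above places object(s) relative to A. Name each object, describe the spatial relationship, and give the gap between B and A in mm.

A is a spool. B is a door frame. The door frame is on the floor beside the spool on its +y side. The gap between the door frame and the spool is 110 mm.

The door frame's nearest face is 110 mm from the spool's +y face.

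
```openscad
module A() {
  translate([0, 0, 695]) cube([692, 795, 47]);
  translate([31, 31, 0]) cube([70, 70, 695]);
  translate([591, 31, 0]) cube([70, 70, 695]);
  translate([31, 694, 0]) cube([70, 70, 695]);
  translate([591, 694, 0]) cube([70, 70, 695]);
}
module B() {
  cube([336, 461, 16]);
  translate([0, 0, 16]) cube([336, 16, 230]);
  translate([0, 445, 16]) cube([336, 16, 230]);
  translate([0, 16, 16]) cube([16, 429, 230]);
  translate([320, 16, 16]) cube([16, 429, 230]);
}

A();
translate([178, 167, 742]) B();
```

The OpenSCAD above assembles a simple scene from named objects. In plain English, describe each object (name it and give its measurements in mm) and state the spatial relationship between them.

A is a rectangular dining table. The top is 692×795×47 mm with its upper surface at z = 742 mm. It stands on four 70×70 mm square legs, each inset 31 mm from the nearest pair of top edges, running from the floor to the underside of the top.

B is an open-topped rectangular box: outside dimensions 336×461×246 mm, with a uniform wall and base thickness of 16 mm. The base is a full 336×461 slab on the floor; four walls sit on top of the base. The front and back walls (the −y and +y sides) span the full width; the two side walls fit between them.

The open box is on top of the table, centred.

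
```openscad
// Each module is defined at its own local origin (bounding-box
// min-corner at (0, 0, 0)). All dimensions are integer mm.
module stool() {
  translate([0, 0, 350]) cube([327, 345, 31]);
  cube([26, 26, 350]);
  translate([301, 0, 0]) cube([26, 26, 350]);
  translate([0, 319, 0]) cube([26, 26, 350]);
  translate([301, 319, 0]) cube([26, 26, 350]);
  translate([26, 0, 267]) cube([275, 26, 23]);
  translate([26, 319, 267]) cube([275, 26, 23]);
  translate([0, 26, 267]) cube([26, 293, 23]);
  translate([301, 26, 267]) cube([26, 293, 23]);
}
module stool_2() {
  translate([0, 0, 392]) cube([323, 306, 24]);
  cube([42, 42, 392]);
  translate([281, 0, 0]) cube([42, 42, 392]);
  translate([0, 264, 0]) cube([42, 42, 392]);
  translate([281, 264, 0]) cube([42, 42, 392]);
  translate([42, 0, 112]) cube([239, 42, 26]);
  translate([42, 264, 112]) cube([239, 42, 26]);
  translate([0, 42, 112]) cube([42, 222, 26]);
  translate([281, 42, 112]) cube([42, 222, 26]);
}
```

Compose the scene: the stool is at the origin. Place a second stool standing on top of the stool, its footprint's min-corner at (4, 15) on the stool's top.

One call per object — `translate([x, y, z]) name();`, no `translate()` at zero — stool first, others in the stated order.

stool();
translate([4, 15, 381]) stool_2();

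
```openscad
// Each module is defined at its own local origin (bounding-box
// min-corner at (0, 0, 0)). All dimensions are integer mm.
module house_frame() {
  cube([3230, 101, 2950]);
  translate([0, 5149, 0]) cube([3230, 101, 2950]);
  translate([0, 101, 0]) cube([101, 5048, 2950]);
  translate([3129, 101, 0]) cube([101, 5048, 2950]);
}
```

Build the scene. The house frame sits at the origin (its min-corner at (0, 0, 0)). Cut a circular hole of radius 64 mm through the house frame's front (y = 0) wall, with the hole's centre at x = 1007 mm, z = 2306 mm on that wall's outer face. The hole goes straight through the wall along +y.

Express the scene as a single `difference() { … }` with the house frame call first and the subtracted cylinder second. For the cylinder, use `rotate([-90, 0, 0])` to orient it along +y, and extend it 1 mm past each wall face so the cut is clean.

difference() {
  house_frame();
  translate([1007, -1, 2306]) rotate([-90, 0, 0]) cylinder(h = 103, r = 64);
}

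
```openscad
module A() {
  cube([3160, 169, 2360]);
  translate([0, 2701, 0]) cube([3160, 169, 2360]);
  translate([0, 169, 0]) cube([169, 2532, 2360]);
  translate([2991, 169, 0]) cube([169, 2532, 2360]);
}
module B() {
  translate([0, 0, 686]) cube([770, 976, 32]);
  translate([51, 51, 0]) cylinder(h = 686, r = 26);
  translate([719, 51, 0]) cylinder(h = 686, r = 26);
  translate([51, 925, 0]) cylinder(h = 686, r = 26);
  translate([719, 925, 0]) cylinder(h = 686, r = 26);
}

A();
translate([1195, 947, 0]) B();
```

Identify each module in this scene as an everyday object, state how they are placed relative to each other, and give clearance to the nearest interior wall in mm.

A is a house frame. B is a table. The table sits inside the house frame, centred. The clearance to the nearest interior wall is 778 mm.

Clearances: x = 1026, y = 778; minimum 778 mm.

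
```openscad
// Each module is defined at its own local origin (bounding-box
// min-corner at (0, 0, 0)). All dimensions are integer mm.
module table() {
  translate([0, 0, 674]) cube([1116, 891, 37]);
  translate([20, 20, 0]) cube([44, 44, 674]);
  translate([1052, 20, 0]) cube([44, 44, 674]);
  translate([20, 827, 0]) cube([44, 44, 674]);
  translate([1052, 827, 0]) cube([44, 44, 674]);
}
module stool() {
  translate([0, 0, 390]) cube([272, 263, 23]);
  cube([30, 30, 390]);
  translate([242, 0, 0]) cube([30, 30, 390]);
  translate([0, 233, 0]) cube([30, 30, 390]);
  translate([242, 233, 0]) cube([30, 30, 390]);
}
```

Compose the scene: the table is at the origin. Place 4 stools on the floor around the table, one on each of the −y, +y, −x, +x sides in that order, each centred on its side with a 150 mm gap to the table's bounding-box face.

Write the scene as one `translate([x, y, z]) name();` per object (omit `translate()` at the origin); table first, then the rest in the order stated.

table();
translate([422, -413, 0]) stool();
translate([422, 1041, 0]) stool();
translate([-422, 314, 0]) stool();
translate([1266, 314, 0]) stool();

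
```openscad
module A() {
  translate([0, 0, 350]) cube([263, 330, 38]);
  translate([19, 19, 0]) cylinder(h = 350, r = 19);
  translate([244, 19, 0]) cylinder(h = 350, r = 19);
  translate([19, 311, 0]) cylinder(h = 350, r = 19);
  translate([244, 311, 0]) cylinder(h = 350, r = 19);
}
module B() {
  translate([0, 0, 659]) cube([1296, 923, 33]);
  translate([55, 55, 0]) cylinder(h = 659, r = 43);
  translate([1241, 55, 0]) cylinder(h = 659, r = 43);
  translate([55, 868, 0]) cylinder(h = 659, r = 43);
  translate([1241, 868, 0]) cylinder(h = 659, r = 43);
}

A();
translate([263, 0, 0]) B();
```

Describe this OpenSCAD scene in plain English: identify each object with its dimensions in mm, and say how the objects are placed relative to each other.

A is a four-legged stool. The seat is 263×330 mm, 38 mm thick, top at z = 388 mm. It stands on four round legs, each 38 mm in diameter, from z = 0 to the seat underside, each leg's axis is inset half a diameter from the nearest pair of seat edges (so the leg's bounding box is flush with the corner).

B is a table: top 1296 mm (x) × 923 mm (y), 33 mm thick, upper face at z = 692 mm, on four round legs of 86 mm diameter, each leg's bounding box inset 12 mm from the nearest pair of top edges, running from z = 0 to the bottom of the top.

The table is against the stool's +x side, with their −y faces flush.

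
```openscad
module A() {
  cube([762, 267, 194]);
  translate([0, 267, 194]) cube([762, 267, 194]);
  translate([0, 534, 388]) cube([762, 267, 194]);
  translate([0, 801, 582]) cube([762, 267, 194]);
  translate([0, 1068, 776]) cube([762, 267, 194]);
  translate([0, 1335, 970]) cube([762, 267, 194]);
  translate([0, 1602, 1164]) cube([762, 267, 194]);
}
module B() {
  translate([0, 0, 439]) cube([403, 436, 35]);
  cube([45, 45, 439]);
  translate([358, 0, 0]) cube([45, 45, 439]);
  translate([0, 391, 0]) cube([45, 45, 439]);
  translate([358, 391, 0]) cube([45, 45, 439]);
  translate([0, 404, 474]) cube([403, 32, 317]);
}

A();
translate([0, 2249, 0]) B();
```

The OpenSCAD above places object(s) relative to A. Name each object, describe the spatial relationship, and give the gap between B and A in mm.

The chair's nearest face is 380 mm from the staircase's +y face.

A is a staircase. B is a chair. The chair is on the floor beside the staircase on its +y side. The gap between the chair and the staircase is 380 mm.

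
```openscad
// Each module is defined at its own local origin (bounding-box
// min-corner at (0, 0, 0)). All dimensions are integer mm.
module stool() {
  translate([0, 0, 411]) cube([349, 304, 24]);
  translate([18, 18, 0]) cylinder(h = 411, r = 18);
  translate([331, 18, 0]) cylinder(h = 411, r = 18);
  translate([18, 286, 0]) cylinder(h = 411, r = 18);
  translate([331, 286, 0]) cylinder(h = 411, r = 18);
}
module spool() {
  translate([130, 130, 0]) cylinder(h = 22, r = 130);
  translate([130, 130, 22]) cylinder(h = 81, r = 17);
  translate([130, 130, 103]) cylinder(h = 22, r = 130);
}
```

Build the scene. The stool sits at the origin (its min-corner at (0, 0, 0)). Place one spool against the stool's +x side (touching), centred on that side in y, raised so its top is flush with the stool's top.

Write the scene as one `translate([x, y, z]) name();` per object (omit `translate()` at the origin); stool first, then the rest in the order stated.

stool();
translate([349, 22, 310]) spool();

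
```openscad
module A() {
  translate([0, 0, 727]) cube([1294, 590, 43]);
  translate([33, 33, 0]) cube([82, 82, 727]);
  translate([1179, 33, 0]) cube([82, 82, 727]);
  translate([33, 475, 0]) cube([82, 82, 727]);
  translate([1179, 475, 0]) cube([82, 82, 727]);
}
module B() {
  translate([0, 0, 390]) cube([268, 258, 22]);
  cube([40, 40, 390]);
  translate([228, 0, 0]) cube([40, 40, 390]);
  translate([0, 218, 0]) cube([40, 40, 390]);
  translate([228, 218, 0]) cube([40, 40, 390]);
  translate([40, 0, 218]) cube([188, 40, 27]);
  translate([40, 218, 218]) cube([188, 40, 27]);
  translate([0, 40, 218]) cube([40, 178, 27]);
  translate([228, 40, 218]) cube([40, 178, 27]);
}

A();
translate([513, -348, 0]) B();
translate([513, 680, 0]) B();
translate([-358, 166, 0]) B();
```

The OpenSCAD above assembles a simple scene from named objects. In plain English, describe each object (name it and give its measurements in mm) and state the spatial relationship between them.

A is a rectangular dining table. The top is 1294×590×43 mm with its upper surface at z = 770 mm. It stands on four 82×82 mm square legs, each inset 33 mm from the nearest pair of top edges, running from the floor to the underside of the top.

B is a four-legged stool. The seat is 268×258 mm, 22 mm thick, top at z = 412 mm. It stands on four square legs, each 40×40 mm in cross-section, from z = 0 to the seat underside, each flush with a corner of the seat. Four stretchers, 40 mm wide and 27 mm tall, connect adjacent legs with their undersides at z = 218 mm, each running between the inner faces of the legs it joins and aligned with the legs' outer faces on the other axis.

Three stools sit around the table at the −y, +y, −x sides.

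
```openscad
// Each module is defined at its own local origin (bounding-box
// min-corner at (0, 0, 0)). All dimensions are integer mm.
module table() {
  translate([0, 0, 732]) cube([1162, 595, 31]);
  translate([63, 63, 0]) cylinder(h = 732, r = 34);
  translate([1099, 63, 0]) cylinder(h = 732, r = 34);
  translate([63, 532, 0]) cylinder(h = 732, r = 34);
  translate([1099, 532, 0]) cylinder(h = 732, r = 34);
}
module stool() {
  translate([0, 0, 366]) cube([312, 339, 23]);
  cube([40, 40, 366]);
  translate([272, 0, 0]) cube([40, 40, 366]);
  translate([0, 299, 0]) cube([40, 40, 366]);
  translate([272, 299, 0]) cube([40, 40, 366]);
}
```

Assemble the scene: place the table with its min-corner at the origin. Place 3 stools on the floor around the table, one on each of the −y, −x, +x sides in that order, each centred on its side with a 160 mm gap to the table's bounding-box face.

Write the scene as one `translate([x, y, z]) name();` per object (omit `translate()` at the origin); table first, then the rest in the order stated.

table();
translate([425, -499, 0]) stool();
translate([-472, 128, 0]) stool();
translate([1322, 128, 0]) stool();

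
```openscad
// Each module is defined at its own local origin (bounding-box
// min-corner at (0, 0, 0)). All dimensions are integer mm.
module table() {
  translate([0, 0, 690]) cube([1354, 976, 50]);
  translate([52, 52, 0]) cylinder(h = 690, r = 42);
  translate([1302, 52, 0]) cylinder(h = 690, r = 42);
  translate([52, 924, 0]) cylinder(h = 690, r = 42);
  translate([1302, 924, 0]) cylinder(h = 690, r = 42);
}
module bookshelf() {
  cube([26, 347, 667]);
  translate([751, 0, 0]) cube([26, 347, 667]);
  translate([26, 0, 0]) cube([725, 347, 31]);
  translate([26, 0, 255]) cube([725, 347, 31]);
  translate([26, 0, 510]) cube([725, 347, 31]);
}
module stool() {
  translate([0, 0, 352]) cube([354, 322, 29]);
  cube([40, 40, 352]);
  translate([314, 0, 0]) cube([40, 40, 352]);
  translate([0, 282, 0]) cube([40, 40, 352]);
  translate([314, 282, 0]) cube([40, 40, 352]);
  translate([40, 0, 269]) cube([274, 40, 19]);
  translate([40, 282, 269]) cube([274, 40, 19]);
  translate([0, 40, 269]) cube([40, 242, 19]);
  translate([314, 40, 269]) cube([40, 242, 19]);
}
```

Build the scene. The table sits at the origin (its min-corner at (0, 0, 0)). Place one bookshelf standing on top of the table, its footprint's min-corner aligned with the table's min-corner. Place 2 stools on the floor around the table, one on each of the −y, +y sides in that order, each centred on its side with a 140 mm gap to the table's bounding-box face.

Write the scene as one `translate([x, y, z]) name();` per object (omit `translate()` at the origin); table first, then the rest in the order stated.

table();
translate([0, 0, 740]) bookshelf();
translate([500, -462, 0]) stool();
translate([500, 1116, 0]) stool();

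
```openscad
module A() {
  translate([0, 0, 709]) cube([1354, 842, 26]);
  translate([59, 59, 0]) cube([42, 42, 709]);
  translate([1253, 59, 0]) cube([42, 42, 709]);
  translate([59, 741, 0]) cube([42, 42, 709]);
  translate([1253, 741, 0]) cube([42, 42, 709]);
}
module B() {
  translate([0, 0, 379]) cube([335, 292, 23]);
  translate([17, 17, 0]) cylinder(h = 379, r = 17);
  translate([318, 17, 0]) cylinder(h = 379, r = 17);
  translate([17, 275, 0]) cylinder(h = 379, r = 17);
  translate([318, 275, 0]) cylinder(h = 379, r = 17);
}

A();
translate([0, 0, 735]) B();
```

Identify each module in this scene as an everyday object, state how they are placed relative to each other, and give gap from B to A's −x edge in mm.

The stool's min-x is at 0; the table's min-x is 0; gap = 0 mm.

A is a table. B is a stool. The stool is on top of the table. The gap from the stool to the table's −x edge is 0 mm.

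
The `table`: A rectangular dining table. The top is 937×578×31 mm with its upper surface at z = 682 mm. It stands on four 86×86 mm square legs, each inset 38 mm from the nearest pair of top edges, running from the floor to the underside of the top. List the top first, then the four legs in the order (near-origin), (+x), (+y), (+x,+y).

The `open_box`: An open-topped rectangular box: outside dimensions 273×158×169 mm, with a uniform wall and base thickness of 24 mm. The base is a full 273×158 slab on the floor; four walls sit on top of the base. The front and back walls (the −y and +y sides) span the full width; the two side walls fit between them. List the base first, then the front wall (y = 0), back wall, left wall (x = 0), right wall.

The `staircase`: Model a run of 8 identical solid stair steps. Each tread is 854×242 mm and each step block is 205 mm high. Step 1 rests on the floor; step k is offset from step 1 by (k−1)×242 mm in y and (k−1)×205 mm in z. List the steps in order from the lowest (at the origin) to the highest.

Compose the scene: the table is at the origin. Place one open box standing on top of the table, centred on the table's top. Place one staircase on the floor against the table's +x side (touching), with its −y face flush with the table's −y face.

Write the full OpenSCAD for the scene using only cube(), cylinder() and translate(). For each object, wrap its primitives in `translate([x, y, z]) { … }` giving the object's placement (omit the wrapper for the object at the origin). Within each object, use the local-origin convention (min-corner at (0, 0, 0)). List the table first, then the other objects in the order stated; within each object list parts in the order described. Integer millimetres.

translate([0, 0, 651]) cube([937, 578, 31]);
translate([38, 38, 0]) cube([86, 86, 651]);
translate([813, 38, 0]) cube([86, 86, 651]);
translate([38, 454, 0]) cube([86, 86, 651]);
translate([813, 454, 0]) cube([86, 86, 651]);
translate([332, 210, 682]) {
  cube([273, 158, 24]);
  translate([0, 0, 24]) cube([273, 24, 145]);
  translate([0, 134, 24]) cube([273, 24, 145]);
  translate([0, 24, 24]) cube([24, 110, 145]);
  translate([249, 24, 24]) cube([24, 110, 145]);
}
translate([937, 0, 0]) {
  cube([854, 242, 205]);
  translate([0, 242, 205]) cube([854, 242, 205]);
  translate([0, 484, 410]) cube([854, 242, 205]);
  translate([0, 726, 615]) cube([854, 242, 205]);
  translate([0, 968, 820]) cube([854, 242, 205]);
  translate([0, 1210, 1025]) cube([854, 242, 205]);
  translate([0, 1452, 1230]) cube([854, 242, 205]);
  translate([0, 1694, 1435]) cube([854, 242, 205]);
}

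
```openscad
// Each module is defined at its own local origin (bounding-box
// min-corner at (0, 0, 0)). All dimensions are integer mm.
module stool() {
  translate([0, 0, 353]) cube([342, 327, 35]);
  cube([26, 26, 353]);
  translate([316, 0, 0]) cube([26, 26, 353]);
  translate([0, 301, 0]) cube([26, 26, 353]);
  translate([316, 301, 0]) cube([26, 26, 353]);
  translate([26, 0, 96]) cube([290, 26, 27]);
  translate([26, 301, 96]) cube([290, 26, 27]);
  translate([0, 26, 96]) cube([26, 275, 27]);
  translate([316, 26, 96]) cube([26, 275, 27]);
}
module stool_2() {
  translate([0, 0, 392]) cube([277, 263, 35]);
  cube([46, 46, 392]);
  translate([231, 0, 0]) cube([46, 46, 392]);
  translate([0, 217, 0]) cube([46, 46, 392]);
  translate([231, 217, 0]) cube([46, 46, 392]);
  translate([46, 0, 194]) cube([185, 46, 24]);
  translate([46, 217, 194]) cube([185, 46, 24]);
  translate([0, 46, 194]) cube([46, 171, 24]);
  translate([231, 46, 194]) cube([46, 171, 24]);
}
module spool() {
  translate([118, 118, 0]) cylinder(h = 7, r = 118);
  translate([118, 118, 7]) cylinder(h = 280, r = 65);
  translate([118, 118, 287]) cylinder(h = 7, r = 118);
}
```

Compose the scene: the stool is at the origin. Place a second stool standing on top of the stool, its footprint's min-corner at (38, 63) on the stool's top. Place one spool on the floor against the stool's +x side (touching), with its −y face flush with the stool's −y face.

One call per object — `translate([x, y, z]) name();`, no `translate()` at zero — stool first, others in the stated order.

stool();
translate([38, 63, 388]) stool_2();
translate([342, 0, 0]) spool();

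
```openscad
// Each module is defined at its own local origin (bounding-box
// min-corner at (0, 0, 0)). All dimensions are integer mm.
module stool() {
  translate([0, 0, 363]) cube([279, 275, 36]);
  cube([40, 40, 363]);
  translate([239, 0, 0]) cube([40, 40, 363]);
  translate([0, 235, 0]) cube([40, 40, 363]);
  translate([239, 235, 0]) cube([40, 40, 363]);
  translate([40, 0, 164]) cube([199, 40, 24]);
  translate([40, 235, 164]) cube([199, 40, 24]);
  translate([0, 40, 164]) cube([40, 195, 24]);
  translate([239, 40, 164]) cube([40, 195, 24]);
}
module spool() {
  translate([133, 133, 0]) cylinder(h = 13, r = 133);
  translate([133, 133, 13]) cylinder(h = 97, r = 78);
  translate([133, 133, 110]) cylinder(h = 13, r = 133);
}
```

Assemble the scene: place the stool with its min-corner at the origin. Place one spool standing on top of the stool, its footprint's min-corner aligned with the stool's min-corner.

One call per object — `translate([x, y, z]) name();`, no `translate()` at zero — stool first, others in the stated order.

stool();
translate([0, 0, 399]) spool();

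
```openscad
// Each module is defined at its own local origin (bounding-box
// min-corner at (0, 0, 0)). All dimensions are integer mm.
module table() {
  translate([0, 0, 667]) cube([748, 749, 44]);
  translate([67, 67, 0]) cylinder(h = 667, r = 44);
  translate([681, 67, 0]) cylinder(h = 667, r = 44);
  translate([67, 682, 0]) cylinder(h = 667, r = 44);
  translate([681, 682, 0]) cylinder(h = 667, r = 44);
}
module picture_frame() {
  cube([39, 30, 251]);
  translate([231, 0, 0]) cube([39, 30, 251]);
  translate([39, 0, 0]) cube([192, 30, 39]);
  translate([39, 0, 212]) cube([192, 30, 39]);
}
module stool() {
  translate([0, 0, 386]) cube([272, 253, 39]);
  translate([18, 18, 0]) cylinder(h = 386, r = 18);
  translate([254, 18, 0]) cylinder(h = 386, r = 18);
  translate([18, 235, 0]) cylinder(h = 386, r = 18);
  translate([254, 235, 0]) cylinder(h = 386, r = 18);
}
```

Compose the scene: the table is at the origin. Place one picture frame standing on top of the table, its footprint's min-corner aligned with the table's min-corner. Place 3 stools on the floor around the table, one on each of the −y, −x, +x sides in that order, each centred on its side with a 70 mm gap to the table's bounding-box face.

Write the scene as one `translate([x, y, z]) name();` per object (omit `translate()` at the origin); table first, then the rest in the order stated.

table();
translate([0, 0, 711]) picture_frame();
translate([238, -323, 0]) stool();
translate([-342, 248, 0]) stool();
translate([818, 248, 0]) stool();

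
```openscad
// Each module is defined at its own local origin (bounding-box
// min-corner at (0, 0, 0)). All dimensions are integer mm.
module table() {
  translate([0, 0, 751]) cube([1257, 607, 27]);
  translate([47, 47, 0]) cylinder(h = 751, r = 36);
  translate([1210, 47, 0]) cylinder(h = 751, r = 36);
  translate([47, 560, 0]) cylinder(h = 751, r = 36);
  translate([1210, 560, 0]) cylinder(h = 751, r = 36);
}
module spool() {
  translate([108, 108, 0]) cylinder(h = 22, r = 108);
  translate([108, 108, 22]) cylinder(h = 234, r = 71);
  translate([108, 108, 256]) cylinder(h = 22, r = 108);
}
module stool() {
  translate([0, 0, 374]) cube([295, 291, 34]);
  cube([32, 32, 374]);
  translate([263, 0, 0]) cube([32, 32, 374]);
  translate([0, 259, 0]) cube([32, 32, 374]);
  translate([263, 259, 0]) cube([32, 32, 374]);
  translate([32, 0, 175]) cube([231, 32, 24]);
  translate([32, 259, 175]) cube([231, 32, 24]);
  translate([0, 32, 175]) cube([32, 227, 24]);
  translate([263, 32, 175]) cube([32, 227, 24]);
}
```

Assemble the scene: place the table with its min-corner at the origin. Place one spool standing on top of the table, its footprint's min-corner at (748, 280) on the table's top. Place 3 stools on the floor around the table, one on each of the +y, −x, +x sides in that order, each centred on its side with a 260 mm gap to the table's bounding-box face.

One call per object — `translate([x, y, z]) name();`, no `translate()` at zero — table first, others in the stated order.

table();
translate([748, 280, 778]) spool();
translate([481, 867, 0]) stool();
translate([-555, 158, 0]) stool();
translate([1517, 158, 0]) stool();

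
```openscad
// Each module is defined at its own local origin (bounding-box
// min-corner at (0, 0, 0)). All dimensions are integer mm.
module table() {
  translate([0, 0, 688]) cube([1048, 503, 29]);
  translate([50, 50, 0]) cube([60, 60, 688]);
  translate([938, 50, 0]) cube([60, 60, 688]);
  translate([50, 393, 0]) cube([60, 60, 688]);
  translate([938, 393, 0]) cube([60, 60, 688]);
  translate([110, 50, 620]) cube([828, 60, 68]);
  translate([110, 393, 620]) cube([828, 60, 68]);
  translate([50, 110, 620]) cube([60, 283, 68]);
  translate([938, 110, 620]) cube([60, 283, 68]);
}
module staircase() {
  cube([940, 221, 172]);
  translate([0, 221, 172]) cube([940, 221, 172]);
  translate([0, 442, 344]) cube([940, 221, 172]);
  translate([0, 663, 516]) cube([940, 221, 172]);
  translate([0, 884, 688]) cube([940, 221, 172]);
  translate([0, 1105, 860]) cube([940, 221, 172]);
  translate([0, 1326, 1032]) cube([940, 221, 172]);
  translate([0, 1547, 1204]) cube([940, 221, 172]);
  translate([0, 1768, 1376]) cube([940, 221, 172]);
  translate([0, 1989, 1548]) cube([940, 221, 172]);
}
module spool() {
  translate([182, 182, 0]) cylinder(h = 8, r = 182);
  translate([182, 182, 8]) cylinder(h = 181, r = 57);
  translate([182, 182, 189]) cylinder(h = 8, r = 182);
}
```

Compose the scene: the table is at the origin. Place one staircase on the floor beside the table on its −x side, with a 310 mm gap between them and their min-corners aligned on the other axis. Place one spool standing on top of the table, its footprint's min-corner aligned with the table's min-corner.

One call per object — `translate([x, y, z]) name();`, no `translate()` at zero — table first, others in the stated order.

table();
translate([-1250, 0, 0]) staircase();
translate([0, 0, 717]) spool();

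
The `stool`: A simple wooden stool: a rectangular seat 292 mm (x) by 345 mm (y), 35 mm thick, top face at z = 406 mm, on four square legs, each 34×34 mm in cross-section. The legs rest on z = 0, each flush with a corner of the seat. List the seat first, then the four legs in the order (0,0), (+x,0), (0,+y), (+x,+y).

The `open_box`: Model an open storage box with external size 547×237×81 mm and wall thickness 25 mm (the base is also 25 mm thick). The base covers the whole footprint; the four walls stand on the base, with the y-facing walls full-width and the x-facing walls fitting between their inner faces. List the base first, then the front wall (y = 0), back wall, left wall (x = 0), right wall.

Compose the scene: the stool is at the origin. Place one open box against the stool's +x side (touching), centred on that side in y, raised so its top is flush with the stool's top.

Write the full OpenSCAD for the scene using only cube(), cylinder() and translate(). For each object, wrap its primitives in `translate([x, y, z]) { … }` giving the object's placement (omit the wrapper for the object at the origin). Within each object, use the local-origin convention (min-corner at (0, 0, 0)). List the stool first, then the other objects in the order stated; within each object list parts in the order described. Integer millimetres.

translate([0, 0, 371]) cube([292, 345, 35]);
cube([34, 34, 371]);
translate([258, 0, 0]) cube([34, 34, 371]);
translate([0, 311, 0]) cube([34, 34, 371]);
translate([258, 311, 0]) cube([34, 34, 371]);
translate([292, 54, 325]) {
  cube([547, 237, 25]);
  translate([0, 0, 25]) cube([547, 25, 56]);
  translate([0, 212, 25]) cube([547, 25, 56]);
  translate([0, 25, 25]) cube([25, 187, 56]);
  translate([522, 25, 25]) cube([25, 187, 56]);
}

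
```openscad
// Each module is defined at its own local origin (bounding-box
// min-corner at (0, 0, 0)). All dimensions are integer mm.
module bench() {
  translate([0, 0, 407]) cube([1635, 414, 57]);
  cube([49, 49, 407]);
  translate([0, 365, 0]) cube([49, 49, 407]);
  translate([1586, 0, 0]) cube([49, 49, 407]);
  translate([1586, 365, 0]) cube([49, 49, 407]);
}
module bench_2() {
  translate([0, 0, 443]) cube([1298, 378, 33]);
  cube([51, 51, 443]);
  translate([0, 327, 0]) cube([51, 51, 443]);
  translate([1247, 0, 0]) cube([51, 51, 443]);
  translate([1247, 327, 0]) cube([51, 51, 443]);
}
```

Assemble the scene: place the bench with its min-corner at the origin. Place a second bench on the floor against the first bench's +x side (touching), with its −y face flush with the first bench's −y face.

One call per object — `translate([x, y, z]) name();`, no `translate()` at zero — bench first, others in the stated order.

bench();
translate([1635, 0, 0]) bench_2();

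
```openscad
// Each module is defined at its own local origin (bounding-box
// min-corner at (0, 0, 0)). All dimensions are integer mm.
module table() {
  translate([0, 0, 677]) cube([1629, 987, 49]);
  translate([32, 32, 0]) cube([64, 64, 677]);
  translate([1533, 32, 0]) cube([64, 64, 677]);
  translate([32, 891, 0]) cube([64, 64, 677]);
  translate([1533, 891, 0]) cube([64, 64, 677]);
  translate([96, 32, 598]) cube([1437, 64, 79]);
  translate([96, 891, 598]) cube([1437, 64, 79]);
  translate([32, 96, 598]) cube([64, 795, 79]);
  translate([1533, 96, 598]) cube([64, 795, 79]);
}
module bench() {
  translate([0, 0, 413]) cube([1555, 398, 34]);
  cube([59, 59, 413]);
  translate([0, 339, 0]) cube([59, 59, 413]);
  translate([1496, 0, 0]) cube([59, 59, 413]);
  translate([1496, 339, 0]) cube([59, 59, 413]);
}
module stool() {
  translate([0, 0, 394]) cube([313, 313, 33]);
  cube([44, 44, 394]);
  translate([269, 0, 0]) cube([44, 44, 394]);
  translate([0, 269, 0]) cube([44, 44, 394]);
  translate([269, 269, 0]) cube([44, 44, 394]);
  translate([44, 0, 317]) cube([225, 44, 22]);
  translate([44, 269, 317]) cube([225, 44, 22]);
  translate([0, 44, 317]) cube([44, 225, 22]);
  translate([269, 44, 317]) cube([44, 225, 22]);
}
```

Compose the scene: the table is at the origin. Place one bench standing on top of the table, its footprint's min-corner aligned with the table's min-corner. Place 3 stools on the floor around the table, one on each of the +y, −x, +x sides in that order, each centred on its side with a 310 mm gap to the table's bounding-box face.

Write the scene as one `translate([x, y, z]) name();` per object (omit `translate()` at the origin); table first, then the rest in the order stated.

table();
translate([0, 0, 726]) bench();
translate([658, 1297, 0]) stool();
translate([-623, 337, 0]) stool();
translate([1939, 337, 0]) stool();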